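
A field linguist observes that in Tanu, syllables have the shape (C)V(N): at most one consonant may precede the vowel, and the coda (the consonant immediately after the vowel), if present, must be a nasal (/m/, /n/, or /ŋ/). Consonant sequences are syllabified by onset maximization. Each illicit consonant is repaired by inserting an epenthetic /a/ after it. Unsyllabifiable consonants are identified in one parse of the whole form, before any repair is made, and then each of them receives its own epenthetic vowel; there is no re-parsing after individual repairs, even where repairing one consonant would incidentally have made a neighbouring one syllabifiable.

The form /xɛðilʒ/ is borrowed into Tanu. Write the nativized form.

xɛðilaʒa

The consonants /l/, /ʒ/ cannot be parsed into a legal (C)V(N) syllable (only a nasal (/m/, /n/, or /ŋ/) is licensed in coda position; onsets are limited to one consonant).
Inserting the epenthetic vowel yields /l/ → /la/, /ʒ/ → /ʒa/.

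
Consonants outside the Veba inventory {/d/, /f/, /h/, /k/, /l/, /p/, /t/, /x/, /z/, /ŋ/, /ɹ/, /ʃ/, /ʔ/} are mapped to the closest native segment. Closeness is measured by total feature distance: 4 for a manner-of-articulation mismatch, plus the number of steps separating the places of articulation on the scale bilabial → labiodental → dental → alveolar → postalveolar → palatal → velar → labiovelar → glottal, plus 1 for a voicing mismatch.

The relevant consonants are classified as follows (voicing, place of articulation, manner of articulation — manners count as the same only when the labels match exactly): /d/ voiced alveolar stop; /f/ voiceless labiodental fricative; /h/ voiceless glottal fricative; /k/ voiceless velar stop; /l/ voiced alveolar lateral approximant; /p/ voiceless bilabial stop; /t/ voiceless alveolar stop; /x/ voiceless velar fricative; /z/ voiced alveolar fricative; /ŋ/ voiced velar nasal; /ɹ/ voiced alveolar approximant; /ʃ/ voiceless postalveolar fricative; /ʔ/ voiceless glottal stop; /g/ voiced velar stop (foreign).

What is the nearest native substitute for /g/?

k

/k/ is closest: same manner (stop), place distance 0 (velar→velar), voicing differs (+1); total 1. Next closest is /d/ at distance 3.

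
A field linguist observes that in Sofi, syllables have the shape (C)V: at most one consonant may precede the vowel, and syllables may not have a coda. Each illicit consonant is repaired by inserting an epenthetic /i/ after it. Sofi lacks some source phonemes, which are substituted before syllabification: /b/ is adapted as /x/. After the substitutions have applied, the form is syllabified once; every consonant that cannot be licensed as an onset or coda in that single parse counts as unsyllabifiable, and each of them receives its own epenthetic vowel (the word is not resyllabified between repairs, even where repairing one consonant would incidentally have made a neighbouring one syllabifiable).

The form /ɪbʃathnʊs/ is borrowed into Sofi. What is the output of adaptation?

Substitution: /b/ → /x/, giving /ɪxʃathnʊs/.
Under (C)V, the unsyllabifiable consonants are /x/, /t/, /h/, /s/ (no codas are permitted; onsets are limited to one consonant).
Epenthesis after each stranded consonant: /x/ → /xi/, /t/ → /ti/, /h/ → /hi/, /s/ → /si/.

ɪxiʃatihinʊsi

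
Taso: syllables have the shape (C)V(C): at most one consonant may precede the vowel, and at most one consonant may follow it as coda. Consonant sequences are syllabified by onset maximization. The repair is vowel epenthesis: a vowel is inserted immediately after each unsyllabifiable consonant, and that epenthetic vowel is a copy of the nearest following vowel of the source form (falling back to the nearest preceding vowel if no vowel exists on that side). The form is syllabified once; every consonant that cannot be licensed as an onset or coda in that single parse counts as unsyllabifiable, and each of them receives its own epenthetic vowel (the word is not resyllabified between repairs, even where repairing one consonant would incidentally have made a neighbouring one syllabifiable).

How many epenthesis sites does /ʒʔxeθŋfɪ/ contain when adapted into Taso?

The unsyllabifiable consonants are /ʒ/, /ʔ/, /ŋ/; each receives one epenthetic vowel.

3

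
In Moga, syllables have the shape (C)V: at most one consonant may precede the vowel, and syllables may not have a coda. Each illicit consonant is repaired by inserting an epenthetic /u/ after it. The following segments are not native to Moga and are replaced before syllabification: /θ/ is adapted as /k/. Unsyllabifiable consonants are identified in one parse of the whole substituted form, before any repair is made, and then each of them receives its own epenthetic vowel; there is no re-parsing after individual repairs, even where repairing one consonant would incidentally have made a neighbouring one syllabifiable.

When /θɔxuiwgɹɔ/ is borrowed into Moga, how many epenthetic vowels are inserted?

2

After substitution the input is /kɔxuiwgɹɔ/.
The unsyllabifiable consonants are /w/, /g/; each receives one epenthetic vowel.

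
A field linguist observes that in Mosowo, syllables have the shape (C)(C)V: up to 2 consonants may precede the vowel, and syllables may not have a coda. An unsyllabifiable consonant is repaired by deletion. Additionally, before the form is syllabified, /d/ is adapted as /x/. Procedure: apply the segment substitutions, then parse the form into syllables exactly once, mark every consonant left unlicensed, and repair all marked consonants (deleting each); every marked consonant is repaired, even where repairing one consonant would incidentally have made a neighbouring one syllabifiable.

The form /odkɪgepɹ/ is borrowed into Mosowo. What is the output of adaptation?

oxkɪge

Substitution: /d/ → /x/, giving /oxkɪgepɹ/.
The consonants /p/, /ɹ/ cannot be parsed into a legal (C)(C)V syllable (no codas are permitted; onsets may contain at most 2 consonants).
Deletion applies to /p/, /ɹ/.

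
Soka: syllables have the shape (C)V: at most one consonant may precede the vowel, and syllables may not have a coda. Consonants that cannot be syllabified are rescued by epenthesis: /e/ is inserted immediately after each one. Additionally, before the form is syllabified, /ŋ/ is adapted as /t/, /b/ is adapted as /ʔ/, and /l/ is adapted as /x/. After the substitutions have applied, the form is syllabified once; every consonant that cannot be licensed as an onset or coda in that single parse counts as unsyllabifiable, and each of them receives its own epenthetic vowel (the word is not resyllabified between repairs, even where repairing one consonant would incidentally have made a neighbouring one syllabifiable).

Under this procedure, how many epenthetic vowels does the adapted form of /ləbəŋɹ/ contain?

After substitution the input is /xəʔətɹ/.
The unsyllabifiable consonants are /t/, /ɹ/; each receives one epenthetic vowel.

2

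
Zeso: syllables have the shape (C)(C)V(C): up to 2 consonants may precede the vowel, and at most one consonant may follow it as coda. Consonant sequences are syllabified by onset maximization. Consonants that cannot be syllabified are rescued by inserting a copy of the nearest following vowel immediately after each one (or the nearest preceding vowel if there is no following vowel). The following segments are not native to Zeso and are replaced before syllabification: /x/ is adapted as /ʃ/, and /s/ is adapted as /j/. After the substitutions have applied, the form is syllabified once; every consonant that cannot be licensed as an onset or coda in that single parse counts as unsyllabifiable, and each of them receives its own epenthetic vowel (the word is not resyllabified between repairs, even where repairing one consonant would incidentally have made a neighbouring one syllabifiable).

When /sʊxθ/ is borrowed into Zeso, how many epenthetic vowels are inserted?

After substitution the input is /jʊʃθ/.
The unsyllabifiable consonants are /θ/; each receives one epenthetic vowel.

1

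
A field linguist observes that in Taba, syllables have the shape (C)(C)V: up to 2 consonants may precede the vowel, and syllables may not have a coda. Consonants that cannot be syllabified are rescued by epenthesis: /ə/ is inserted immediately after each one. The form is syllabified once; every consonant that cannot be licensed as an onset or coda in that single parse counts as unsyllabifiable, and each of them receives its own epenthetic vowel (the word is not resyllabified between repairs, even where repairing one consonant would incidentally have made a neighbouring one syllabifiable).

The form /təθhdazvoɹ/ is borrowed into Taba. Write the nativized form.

təθəhdazvoɹə

Syllabifying with onset maximization leaves /θ/, /ɹ/ stranded (no codas are permitted; onsets may contain at most 2 consonants).
Each unlicensed consonant becomes the onset of a new syllable: /θ/ → /θə/, /ɹ/ → /ɹə/.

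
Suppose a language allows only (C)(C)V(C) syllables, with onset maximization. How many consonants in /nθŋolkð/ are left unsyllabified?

The consonants /n/, /k/, /ð/ cannot be parsed into a legal (C)(C)V(C) syllable (at most one coda consonant is licensed; onsets may contain at most 2 consonants).

3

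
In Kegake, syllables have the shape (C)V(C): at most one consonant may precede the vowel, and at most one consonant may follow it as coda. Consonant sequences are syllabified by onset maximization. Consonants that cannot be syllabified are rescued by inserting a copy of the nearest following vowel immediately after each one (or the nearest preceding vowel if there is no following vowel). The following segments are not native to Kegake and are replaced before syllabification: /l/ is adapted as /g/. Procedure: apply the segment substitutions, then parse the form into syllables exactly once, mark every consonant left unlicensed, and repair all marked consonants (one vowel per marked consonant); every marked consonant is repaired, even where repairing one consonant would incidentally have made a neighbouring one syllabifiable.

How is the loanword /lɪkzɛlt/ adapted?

Substitution: /l/ → /g/, giving /gɪkzɛgt/.
Syllabifying with onset maximization leaves /t/ stranded (at most one coda consonant is licensed; onsets are limited to one consonant).
Epenthesis after each stranded consonant: /t/ → /tɛ/.

gɪkzɛgtɛ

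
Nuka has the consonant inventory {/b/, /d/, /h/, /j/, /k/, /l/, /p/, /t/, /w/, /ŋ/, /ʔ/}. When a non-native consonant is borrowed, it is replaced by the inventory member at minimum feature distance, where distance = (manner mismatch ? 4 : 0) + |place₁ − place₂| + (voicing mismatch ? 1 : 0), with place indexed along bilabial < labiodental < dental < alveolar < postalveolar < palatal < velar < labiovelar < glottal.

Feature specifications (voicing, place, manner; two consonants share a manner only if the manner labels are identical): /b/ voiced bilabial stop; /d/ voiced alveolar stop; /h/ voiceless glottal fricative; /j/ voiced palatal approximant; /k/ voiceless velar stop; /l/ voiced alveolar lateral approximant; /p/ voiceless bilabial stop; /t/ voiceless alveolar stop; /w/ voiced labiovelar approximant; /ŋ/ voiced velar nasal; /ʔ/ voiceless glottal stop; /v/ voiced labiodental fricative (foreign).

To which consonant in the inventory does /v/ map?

/b/ is closest: manner differs (fricative→stop, +4), place distance 1 (labiodental→bilabial), same voicing; total 5. Next closest is /d/ at distance 6.

b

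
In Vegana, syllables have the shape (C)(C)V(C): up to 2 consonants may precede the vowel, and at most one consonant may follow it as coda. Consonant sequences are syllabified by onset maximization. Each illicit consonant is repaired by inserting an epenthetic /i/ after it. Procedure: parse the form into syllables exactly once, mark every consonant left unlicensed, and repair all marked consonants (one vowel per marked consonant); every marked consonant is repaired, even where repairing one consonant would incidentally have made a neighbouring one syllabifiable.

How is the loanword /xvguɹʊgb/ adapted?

The consonants /x/, /b/ cannot be parsed into a legal (C)(C)V(C) syllable (at most one coda consonant is licensed; onsets may contain at most 2 consonants).
Inserting the epenthetic vowel yields /x/ → /xi/, /b/ → /bi/.

xivguɹʊgbi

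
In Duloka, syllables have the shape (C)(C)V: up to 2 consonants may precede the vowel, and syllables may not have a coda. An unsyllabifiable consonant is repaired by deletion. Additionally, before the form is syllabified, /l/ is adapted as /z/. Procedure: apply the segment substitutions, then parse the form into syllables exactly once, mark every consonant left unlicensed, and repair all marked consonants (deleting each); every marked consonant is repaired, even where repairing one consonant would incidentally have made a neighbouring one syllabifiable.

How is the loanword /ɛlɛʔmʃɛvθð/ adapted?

ɛzɛmʃɛ

Substitution: /l/ → /z/, giving /ɛzɛʔmʃɛvθð/.
Under (C)(C)V, the unsyllabifiable consonants are /ʔ/, /v/, /θ/, /ð/ (no codas are permitted; onsets may contain at most 2 consonants).
Deletion applies to /ʔ/, /v/, /θ/, /ð/.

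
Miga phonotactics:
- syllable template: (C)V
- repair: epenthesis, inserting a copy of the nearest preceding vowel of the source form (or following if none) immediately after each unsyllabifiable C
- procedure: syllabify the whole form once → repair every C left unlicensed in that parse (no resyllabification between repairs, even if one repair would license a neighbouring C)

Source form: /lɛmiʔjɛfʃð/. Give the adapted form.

lɛmiʔijɛfɛʃɛðɛ

Under (C)V, the unsyllabifiable consonants are /ʔ/, /f/, /ʃ/, /ð/ (no codas are permitted; onsets are limited to one consonant).
Epenthesis after each stranded consonant: /ʔ/ → /ʔi/, /f/ → /fɛ/, /ʃ/ → /ʃɛ/, /ð/ → /ðɛ/.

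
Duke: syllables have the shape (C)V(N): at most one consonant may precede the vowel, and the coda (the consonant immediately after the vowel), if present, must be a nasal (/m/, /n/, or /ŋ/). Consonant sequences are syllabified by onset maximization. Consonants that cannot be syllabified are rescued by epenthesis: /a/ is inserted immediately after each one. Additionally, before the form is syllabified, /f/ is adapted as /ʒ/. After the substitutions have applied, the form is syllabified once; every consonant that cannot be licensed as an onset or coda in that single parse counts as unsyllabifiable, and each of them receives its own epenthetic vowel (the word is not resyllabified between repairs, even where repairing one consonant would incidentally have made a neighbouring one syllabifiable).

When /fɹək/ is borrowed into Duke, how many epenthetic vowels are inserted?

2

After substitution the input is /ʒɹək/.
The unsyllabifiable consonants are /ʒ/, /k/; each receives one epenthetic vowel.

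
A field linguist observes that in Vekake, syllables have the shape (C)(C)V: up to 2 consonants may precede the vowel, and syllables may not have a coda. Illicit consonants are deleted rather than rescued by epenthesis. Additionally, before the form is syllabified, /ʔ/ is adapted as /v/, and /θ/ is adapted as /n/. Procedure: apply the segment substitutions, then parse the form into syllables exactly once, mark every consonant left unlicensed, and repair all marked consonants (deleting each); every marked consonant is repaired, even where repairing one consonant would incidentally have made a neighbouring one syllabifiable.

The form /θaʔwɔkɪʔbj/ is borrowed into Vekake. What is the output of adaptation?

navwɔkɪ

Substitution: /θ/ → /n/, /ʔ/ → /v/, giving /navwɔkɪvbj/.
Under (C)(C)V, the unsyllabifiable consonants are /v/, /b/, /j/ (no codas are permitted; onsets may contain at most 2 consonants).
Deletion applies to /v/, /b/, /j/.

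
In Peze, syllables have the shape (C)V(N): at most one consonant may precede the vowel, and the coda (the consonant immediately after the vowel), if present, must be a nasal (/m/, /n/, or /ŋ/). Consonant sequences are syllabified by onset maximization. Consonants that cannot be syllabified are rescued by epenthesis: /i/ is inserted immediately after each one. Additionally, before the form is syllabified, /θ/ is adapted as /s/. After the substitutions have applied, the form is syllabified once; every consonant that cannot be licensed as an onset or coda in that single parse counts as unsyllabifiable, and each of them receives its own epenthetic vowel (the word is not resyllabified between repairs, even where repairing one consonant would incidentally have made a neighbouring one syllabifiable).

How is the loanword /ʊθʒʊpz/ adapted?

ʊsiʒʊpizi

Substitution: /θ/ → /s/, giving /ʊsʒʊpz/.
Syllabifying with onset maximization leaves /s/, /p/, /z/ stranded (only a nasal (/m/, /n/, or /ŋ/) is licensed in coda position; onsets are limited to one consonant).
Each unlicensed consonant becomes the onset of a new syllable: /s/ → /si/, /p/ → /pi/, /z/ → /zi/.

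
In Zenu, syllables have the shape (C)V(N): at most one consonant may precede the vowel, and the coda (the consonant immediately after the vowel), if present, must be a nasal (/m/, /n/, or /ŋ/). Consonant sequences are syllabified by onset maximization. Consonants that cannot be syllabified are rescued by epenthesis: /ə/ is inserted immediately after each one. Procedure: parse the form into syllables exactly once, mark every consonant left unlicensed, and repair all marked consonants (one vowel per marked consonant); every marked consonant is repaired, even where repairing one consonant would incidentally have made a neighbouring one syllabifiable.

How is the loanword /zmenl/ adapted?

zəmenlə

Under (C)V(N), the unsyllabifiable consonants are /z/, /l/ (only a nasal (/m/, /n/, or /ŋ/) is licensed in coda position; onsets are limited to one consonant).
Each unlicensed consonant becomes the onset of a new syllable: /z/ → /zə/, /l/ → /lə/.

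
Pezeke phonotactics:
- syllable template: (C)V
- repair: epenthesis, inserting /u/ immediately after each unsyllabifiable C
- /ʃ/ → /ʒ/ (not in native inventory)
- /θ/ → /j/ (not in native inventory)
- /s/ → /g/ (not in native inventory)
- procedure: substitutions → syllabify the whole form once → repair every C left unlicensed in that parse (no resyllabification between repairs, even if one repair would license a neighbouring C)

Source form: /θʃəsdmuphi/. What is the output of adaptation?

Substitution: /θ/ → /j/, /ʃ/ → /ʒ/, /s/ → /g/, giving /jʒəgdmuphi/.
Under (C)V, the unsyllabifiable consonants are /j/, /g/, /d/, /p/ (no codas are permitted; onsets are limited to one consonant).
Epenthesis after each stranded consonant: /j/ → /ju/, /g/ → /gu/, /d/ → /du/, /p/ → /pu/.

juʒəgudumupuhi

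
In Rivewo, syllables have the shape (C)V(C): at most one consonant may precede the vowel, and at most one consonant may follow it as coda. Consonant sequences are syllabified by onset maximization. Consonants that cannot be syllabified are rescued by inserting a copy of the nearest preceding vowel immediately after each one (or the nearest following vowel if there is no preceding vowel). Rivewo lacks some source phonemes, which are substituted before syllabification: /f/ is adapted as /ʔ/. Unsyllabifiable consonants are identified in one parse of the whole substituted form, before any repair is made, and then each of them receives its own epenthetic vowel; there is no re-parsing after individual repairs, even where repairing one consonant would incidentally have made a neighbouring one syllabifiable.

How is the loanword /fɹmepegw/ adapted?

Substitution: /f/ → /ʔ/, giving /ʔɹmepegw/.
Under (C)V(C), the unsyllabifiable consonants are /ʔ/, /ɹ/, /w/ (at most one coda consonant is licensed; onsets are limited to one consonant).
Each unlicensed consonant becomes the onset of a new syllable: /ʔ/ → /ʔe/, /ɹ/ → /ɹe/, /w/ → /we/.

ʔeɹemepegwe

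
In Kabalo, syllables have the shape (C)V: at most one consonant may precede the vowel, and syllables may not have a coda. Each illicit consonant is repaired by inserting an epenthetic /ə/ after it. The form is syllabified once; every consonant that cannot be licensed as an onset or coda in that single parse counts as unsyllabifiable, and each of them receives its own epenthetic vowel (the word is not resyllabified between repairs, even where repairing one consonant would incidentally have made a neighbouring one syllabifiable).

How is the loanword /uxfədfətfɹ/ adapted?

The consonants /x/, /d/, /t/, /f/, /ɹ/ cannot be parsed into a legal (C)V syllable (no codas are permitted; onsets are limited to one consonant).
Inserting the epenthetic vowel yields /x/ → /xə/, /d/ → /də/, /t/ → /tə/, /f/ → /fə/, /ɹ/ → /ɹə/.

uxəfədəfətəfəɹə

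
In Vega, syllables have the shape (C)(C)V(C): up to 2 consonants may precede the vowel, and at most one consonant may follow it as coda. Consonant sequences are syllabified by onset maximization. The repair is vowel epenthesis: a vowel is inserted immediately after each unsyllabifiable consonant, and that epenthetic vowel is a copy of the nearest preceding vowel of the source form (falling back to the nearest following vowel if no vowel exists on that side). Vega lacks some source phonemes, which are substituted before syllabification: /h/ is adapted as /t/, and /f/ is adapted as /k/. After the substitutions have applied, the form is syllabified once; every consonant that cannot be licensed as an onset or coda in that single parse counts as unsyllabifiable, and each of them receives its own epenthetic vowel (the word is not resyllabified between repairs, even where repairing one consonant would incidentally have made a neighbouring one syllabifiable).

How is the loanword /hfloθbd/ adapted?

Substitution: /h/ → /t/, /f/ → /k/, giving /tkloθbd/.
Under (C)(C)V(C), the unsyllabifiable consonants are /t/, /b/, /d/ (at most one coda consonant is licensed; onsets may contain at most 2 consonants).
Inserting the epenthetic vowel yields /t/ → /to/, /b/ → /bo/, /d/ → /do/.

tokloθbodo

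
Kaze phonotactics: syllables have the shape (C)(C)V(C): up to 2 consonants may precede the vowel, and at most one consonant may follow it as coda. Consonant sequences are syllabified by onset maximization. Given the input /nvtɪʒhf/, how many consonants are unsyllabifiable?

Syllabifying with onset maximization leaves /n/, /h/, /f/ stranded (at most one coda consonant is licensed; onsets may contain at most 2 consonants).

3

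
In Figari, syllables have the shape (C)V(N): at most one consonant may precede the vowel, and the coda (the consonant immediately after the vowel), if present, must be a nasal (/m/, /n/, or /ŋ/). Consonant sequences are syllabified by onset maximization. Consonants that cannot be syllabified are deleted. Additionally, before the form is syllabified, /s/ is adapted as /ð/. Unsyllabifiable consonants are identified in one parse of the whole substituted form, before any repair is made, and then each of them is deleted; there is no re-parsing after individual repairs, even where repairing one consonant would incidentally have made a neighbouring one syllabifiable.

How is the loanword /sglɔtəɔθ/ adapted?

lɔtəɔ

Substitution: /s/ → /ð/, giving /ðglɔtəɔθ/.
Under (C)V(N), the unsyllabifiable consonants are /ð/, /g/, /θ/ (only a nasal (/m/, /n/, or /ŋ/) is licensed in coda position; onsets are limited to one consonant).
Each unlicensed consonant is deleted: /ð/, /g/, /θ/.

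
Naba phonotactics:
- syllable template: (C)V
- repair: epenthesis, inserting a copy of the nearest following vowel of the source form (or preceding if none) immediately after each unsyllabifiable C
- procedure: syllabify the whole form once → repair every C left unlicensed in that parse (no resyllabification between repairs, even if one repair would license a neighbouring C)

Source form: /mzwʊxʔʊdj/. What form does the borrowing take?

Under (C)V, the unsyllabifiable consonants are /m/, /z/, /x/, /d/, /j/ (no codas are permitted; onsets are limited to one consonant).
Each unlicensed consonant becomes the onset of a new syllable: /m/ → /mʊ/, /z/ → /zʊ/, /x/ → /xʊ/, /d/ → /dʊ/, /j/ → /jʊ/.

mʊzʊwʊxʊʔʊdʊjʊ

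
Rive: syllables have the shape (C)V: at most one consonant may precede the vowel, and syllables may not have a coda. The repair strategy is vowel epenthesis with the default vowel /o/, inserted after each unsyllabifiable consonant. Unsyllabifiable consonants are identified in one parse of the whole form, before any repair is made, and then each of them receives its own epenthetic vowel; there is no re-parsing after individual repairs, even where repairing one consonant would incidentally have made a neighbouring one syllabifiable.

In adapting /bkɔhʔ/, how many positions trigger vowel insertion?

The unsyllabifiable consonants are /b/, /h/, /ʔ/; each receives one epenthetic vowel.

3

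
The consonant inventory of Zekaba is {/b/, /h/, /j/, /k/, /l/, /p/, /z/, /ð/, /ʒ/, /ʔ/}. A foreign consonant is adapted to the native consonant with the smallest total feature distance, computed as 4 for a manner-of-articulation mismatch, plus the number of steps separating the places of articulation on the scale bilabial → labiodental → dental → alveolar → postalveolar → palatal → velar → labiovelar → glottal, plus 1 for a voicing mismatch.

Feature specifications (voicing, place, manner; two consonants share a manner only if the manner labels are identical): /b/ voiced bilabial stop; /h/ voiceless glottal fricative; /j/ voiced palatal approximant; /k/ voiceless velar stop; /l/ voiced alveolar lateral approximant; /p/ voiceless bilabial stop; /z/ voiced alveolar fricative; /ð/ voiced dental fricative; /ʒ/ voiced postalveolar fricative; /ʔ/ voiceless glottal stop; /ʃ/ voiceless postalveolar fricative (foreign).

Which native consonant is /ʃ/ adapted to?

/ʒ/ is closest: same manner (fricative), place distance 0 (postalveolar→postalveolar), voicing differs (+1); total 1. Next closest is /z/ at distance 2.

ʒ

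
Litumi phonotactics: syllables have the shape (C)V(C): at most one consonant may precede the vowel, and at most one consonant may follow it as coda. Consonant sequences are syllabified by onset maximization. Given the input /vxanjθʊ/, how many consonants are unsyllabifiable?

2

Under (C)V(C), the unsyllabifiable consonants are /v/, /j/ (at most one coda consonant is licensed; onsets are limited to one consonant).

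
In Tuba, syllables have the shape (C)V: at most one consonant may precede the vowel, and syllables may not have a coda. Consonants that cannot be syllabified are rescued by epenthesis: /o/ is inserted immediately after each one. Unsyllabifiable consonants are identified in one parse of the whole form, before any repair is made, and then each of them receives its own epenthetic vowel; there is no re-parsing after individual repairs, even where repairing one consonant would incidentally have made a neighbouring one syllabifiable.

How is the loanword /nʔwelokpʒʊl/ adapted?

noʔowelokopoʒʊlo

The consonants /n/, /ʔ/, /k/, /p/, /l/ cannot be parsed into a legal (C)V syllable (no codas are permitted; onsets are limited to one consonant).
Each unlicensed consonant becomes the onset of a new syllable: /n/ → /no/, /ʔ/ → /ʔo/, /k/ → /ko/, /p/ → /po/, /l/ → /lo/.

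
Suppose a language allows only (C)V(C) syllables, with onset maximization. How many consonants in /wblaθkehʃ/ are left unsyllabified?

Under (C)V(C), the unsyllabifiable consonants are /w/, /b/, /ʃ/ (at most one coda consonant is licensed; onsets are limited to one consonant).

3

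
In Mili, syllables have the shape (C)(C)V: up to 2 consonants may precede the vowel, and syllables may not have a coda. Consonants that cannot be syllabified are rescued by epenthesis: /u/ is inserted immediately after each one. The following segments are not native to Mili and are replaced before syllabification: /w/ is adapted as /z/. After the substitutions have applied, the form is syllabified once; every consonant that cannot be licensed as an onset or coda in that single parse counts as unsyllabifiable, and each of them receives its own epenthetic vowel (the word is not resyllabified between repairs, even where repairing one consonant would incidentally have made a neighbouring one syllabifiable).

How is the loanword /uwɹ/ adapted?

Substitution: /w/ → /z/, giving /uzɹ/.
The consonants /z/, /ɹ/ cannot be parsed into a legal (C)(C)V syllable (no codas are permitted; onsets may contain at most 2 consonants).
Epenthesis after each stranded consonant: /z/ → /zu/, /ɹ/ → /ɹu/.

uzuɹu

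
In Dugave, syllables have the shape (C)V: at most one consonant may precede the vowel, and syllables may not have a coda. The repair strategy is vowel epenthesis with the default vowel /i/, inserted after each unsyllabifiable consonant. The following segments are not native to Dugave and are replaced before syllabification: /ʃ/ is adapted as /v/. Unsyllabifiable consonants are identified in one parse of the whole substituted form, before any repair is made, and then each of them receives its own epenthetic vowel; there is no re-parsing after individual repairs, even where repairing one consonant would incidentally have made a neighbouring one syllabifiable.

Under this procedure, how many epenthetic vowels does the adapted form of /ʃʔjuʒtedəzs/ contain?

After substitution the input is /vʔjuʒtedəzs/.
The unsyllabifiable consonants are /v/, /ʔ/, /ʒ/, /z/, /s/; each receives one epenthetic vowel.

5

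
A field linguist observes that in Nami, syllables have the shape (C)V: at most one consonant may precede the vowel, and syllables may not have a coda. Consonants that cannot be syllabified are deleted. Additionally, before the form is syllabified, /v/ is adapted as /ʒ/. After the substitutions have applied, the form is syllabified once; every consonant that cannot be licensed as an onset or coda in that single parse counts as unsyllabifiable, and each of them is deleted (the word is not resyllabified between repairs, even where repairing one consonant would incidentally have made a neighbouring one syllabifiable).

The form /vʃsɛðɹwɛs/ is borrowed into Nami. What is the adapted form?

sɛwɛ

Substitution: /v/ → /ʒ/, giving /ʒʃsɛðɹwɛs/.
Under (C)V, the unsyllabifiable consonants are /ʒ/, /ʃ/, /ð/, /ɹ/, /s/ (no codas are permitted; onsets are limited to one consonant).
Deletion applies to /ʒ/, /ʃ/, /ð/, /ɹ/, /s/.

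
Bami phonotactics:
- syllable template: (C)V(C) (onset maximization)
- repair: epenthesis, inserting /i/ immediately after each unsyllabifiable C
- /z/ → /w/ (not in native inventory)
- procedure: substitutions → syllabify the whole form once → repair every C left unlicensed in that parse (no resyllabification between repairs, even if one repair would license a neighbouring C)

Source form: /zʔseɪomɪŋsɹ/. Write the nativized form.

wiʔiseɪomɪŋsiɹi

Substitution: /z/ → /w/, giving /wʔseɪomɪŋsɹ/.
Syllabifying with onset maximization leaves /w/, /ʔ/, /s/, /ɹ/ stranded (at most one coda consonant is licensed; onsets are limited to one consonant).
Each unlicensed consonant becomes the onset of a new syllable: /w/ → /wi/, /ʔ/ → /ʔi/, /s/ → /si/, /ɹ/ → /ɹi/.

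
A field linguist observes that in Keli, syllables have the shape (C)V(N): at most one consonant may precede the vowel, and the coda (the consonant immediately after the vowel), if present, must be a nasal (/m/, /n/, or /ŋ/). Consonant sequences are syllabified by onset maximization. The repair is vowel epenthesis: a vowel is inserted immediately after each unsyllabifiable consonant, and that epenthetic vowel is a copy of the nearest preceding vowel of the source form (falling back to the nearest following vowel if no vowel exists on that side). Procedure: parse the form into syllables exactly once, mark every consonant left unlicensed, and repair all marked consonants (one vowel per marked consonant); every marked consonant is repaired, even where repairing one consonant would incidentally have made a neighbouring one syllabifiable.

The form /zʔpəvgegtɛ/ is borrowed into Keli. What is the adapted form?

zəʔəpəvəgegetɛ

Syllabifying with onset maximization leaves /z/, /ʔ/, /v/, /g/ stranded (only a nasal (/m/, /n/, or /ŋ/) is licensed in coda position; onsets are limited to one consonant).
Inserting the epenthetic vowel yields /z/ → /zə/, /ʔ/ → /ʔə/, /v/ → /və/, /g/ → /ge/.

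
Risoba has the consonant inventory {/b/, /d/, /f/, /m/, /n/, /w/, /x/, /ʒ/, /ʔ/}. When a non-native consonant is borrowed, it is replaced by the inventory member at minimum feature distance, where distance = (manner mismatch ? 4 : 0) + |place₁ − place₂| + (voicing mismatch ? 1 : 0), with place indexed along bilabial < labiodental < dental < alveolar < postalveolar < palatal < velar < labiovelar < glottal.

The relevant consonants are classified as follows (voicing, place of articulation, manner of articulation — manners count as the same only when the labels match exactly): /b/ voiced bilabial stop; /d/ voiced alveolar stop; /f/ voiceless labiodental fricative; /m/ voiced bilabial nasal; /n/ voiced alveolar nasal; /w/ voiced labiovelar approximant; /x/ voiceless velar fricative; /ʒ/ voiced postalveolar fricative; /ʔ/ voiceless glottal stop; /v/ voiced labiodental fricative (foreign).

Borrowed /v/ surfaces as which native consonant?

/f/ is closest: same manner (fricative), place distance 0 (labiodental→labiodental), voicing differs (+1); total 1. Next closest is /ʒ/ at distance 3.

f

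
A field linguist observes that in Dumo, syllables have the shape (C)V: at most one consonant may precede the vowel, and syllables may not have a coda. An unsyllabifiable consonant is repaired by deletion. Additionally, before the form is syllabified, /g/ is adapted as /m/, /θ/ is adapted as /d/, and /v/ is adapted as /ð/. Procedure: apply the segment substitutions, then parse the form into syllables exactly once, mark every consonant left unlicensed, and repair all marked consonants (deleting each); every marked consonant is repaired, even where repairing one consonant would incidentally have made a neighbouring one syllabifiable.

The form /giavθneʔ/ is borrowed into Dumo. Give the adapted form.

miane

Substitution: /g/ → /m/, /v/ → /ð/, /θ/ → /d/, giving /miaðdneʔ/.
Under (C)V, the unsyllabifiable consonants are /ð/, /d/, /ʔ/ (no codas are permitted; onsets are limited to one consonant).
Each unlicensed consonant is deleted: /ð/, /d/, /ʔ/.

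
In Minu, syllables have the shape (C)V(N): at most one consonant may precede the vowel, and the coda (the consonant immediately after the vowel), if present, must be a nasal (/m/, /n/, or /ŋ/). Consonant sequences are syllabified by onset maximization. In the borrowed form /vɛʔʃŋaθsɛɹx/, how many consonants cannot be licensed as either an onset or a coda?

5

The consonants /ʔ/, /ʃ/, /θ/, /ɹ/, /x/ cannot be parsed into a legal (C)V(N) syllable (only a nasal (/m/, /n/, or /ŋ/) is licensed in coda position; onsets are limited to one consonant).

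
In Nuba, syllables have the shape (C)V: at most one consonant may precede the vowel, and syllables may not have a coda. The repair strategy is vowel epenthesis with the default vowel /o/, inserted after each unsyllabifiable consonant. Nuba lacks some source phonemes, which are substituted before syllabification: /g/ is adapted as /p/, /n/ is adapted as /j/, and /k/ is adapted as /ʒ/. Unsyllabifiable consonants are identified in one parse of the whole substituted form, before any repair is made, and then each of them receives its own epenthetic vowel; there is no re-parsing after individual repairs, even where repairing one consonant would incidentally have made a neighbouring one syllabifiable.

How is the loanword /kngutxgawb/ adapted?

ʒojoputoxopawobo

Substitution: /k/ → /ʒ/, /n/ → /j/, /g/ → /p/, giving /ʒjputxpawb/.
Syllabifying with onset maximization leaves /ʒ/, /j/, /t/, /x/, /w/, /b/ stranded (no codas are permitted; onsets are limited to one consonant).
Epenthesis after each stranded consonant: /ʒ/ → /ʒo/, /j/ → /jo/, /t/ → /to/, /x/ → /xo/, /w/ → /wo/, /b/ → /bo/.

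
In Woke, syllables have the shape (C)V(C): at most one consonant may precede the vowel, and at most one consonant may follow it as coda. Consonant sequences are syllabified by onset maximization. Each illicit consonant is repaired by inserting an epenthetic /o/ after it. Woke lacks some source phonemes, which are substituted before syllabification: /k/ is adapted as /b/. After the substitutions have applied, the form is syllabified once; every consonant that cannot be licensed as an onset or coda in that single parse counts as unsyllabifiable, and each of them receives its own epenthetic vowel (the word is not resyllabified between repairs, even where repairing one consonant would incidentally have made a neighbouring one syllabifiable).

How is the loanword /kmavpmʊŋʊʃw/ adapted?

Substitution: /k/ → /b/, giving /bmavpmʊŋʊʃw/.
The consonants /b/, /p/, /w/ cannot be parsed into a legal (C)V(C) syllable (at most one coda consonant is licensed; onsets are limited to one consonant).
Inserting the epenthetic vowel yields /b/ → /bo/, /p/ → /po/, /w/ → /wo/.

bomavpomʊŋʊʃwo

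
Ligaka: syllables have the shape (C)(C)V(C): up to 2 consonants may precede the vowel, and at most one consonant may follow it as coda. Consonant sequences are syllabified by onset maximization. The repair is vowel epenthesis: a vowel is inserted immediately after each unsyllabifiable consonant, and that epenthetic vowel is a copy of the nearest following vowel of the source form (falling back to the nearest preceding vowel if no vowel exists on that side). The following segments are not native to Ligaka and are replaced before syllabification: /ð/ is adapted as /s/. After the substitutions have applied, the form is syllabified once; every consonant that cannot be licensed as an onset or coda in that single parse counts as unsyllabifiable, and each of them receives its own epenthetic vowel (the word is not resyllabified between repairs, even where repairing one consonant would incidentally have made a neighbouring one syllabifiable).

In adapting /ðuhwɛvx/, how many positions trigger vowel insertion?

After substitution the input is /suhwɛvx/.
The unsyllabifiable consonants are /x/; each receives one epenthetic vowel.

1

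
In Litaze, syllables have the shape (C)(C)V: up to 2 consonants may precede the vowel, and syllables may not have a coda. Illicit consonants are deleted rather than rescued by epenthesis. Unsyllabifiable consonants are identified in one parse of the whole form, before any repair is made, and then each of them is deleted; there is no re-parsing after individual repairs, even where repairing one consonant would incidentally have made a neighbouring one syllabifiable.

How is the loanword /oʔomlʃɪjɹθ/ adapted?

Syllabifying with onset maximization leaves /m/, /j/, /ɹ/, /θ/ stranded (no codas are permitted; onsets may contain at most 2 consonants).
Deleting the stranded consonants removes /m/, /j/, /ɹ/, /θ/.

oʔolʃɪ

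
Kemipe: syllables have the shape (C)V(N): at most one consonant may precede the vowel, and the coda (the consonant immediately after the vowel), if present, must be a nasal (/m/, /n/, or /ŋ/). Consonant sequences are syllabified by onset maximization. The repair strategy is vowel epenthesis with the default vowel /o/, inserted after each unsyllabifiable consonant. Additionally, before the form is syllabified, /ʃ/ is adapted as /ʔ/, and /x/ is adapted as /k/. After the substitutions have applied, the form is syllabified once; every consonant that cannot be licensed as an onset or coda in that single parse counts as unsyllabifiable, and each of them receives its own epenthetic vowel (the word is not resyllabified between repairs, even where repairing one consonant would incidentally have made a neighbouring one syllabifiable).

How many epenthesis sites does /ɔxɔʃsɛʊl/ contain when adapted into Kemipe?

After substitution the input is /ɔkɔʔsɛʊl/.
The unsyllabifiable consonants are /ʔ/, /l/; each receives one epenthetic vowel.

2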